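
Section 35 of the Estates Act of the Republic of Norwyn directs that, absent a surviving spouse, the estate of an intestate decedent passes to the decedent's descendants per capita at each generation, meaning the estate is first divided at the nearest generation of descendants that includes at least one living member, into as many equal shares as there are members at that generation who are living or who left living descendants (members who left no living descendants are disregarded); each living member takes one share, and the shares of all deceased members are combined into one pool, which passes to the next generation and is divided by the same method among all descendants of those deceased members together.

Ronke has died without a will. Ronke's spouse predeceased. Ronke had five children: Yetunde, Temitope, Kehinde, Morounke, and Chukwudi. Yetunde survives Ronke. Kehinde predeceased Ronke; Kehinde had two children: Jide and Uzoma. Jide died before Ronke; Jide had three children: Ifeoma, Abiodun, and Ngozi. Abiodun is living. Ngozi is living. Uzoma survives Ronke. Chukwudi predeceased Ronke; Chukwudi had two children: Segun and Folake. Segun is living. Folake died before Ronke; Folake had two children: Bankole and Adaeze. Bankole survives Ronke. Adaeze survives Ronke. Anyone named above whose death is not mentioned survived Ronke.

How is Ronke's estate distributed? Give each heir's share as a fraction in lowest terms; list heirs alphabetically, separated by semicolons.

There is no surviving spouse, so the entire estate passes to Ronke's descendants per capita at each generation.
At generation 1 (Yetunde, Temitope, Kehinde, Morounke, Chukwudi) there are 5 shares of (1)/5 = 1/5 each.
Living: Yetunde, Temitope, and Morounke — each takes 1/5.
Deceased: Kehinde and Chukwudi. Their combined 2/5 is pooled and carried to generation 2.
At generation 2 (Jide, Uzoma, Segun, Folake) there are 4 shares of (2/5)/4 = 1/10 each.
Living: Uzoma and Segun — each takes 1/10.
Deceased: Jide and Folake. Their combined 1/5 is pooled and carried to generation 3.
At generation 3 (Ifeoma, Abiodun, Ngozi, Bankole, Adaeze) there are 5 shares of (1/5)/5 = 1/25 each.
Living: Ifeoma, Abiodun, Ngozi, Bankole, and Adaeze — each takes 1/25.

Abiodun 1/25; Adaeze 1/25; Bankole 1/25; Ifeoma 1/25; Morounke 1/5; Ngozi 1/25; Segun 1/10; Temitope 1/5; Uzoma 1/10; Yetunde 1/5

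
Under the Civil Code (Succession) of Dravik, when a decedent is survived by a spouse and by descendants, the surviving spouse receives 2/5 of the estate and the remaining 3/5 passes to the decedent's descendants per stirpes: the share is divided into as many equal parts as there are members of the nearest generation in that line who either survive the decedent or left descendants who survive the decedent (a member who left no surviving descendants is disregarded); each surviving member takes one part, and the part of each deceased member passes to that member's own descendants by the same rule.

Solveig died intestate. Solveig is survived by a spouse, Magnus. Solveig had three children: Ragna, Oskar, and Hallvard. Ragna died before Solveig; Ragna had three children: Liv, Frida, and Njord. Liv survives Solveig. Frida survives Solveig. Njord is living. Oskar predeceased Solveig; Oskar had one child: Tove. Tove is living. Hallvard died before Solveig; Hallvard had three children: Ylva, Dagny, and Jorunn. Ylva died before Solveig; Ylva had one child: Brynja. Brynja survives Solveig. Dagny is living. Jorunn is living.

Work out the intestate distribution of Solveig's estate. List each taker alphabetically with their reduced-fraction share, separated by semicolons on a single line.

Magnus, as surviving spouse, takes 2/5.
The remaining 3/5 passes to Solveig's descendants per stirpes.
The 3/5 is divided into 3 equal shares of 1/5 among Ragna, Oskar, Hallvard.
Ragna predeceased; the 1/5 allotted to Ragna's branch passes to Ragna's issue by representation.
The 1/5 is divided into 3 equal shares of 1/15 among Liv, Frida, Njord.
Liv is living and takes 1/15.
Frida is living and takes 1/15.
Njord is living and takes 1/15.
Oskar predeceased; the 1/5 allotted to Oskar's branch passes to Oskar's issue by representation.
Tove is the sole taker at this level and receives the full 1/5.
Hallvard predeceased; the 1/5 allotted to Hallvard's branch passes to Hallvard's issue by representation.
The 1/5 is divided into 3 equal shares of 1/15 among Ylva, Dagny, Jorunn.
Ylva predeceased; the 1/15 allotted to Ylva's branch passes to Ylva's issue by representation.
Brynja is the sole taker at this level and receives the full 1/15.
Dagny is living and takes 1/15.
Jorunn is living and takes 1/15.

Brynja 1/15; Dagny 1/15; Frida 1/15; Jorunn 1/15; Liv 1/15; Magnus 2/5; Njord 1/15; Tove 1/5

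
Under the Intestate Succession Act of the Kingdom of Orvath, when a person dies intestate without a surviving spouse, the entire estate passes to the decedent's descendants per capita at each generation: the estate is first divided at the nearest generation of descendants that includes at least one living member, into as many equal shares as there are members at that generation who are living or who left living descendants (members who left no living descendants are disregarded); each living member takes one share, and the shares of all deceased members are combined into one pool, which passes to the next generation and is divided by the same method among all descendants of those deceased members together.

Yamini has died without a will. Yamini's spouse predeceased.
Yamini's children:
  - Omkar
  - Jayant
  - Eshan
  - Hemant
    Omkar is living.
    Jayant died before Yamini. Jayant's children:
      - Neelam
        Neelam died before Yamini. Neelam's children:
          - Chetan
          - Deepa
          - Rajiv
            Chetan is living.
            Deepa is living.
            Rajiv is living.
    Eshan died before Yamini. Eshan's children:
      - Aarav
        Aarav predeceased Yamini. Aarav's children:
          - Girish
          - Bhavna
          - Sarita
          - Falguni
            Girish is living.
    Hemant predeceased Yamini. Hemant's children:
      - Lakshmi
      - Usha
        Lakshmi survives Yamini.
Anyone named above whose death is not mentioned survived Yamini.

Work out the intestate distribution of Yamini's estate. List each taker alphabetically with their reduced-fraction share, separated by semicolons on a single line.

Bhavna 3/56; Chetan 3/56; Deepa 3/56; Falguni 3/56; Girish 3/56; Lakshmi 3/16; Omkar 1/4; Rajiv 3/56; Sarita 3/56; Usha 3/16

There is no surviving spouse, so the entire estate passes to Yamini's descendants per capita at each generation.
At generation 1 (Omkar, Jayant, Eshan, Hemant) there are 4 shares of (1)/4 = 1/4 each.
Living: Omkar — each takes 1/4.
Deceased: Jayant, Eshan, and Hemant. Their combined 3/4 is pooled and carried to generation 2.
At generation 2 (Neelam, Aarav, Lakshmi, Usha) there are 4 shares of (3/4)/4 = 3/16 each.
Living: Lakshmi and Usha — each takes 3/16.
Deceased: Neelam and Aarav. Their combined 3/8 is pooled and carried to generation 3.
At generation 3 (Chetan, Deepa, Rajiv, Girish, Bhavna, Sarita, Falguni) there are 7 shares of (3/8)/7 = 3/56 each.
Living: Chetan, Deepa, Rajiv, Girish, Bhavna, Sarita, and Falguni — each takes 3/56.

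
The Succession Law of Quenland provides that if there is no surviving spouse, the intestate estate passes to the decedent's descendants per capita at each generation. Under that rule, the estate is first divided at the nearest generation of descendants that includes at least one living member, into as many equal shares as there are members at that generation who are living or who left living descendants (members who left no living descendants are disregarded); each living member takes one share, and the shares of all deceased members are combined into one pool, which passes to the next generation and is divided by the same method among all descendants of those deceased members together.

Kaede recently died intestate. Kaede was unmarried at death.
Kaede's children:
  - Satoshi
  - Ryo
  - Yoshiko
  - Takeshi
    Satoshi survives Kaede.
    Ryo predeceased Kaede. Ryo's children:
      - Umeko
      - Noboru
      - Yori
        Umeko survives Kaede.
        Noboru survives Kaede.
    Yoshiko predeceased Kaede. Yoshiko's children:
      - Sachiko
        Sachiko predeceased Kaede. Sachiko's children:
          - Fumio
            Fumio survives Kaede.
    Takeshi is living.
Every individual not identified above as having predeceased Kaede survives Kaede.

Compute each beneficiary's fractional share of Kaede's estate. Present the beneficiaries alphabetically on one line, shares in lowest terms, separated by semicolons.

Fumio 1/8; Noboru 1/8; Satoshi 1/4; Takeshi 1/4; Umeko 1/8; Yori 1/8

There is no surviving spouse, so the entire estate passes to Kaede's descendants per capita at each generation.
At generation 1 (Satoshi, Ryo, Yoshiko, Takeshi) there are 4 shares of (1)/4 = 1/4 each.
Living: Satoshi and Takeshi — each takes 1/4.
Deceased: Ryo and Yoshiko. Their combined 1/2 is pooled and carried to generation 2.
At generation 2 (Umeko, Noboru, Yori, Sachiko) there are 4 shares of (1/2)/4 = 1/8 each.
Living: Umeko, Noboru, and Yori — each takes 1/8.
Deceased: Sachiko. That 1/8 share is carried to generation 3.
At generation 3 (Fumio) there are 1 shares of (1/8)/1 = 1/8 each.
Living: Fumio — each takes 1/8.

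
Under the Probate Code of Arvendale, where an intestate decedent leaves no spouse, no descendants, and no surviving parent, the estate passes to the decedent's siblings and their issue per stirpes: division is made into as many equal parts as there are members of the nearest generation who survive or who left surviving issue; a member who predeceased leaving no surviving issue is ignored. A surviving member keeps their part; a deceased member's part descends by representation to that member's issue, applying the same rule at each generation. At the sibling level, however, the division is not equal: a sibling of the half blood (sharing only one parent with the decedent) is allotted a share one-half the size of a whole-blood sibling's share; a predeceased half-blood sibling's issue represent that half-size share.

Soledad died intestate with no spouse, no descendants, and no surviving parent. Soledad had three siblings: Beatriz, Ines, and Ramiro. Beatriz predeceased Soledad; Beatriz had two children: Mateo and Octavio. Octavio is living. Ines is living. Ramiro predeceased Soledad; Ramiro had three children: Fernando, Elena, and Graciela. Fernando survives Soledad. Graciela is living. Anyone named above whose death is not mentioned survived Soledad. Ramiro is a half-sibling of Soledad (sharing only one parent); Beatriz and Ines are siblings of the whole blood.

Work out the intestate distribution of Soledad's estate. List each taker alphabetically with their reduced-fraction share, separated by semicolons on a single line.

Elena 1/15; Fernando 1/15; Graciela 1/15; Ines 2/5; Mateo 1/5; Octavio 1/5

No spouse, descendants, or parent survives, so the estate passes to Soledad's siblings per stirpes.
Half-blood siblings count for one-half the weight of whole-blood siblings at the initial division.
Dividing 1 in proportion to weights (total weight 5/2): Beatriz (weight 1) → 2/5; Ines (weight 1) → 2/5; Ramiro (weight 1/2) → 1/5.
Beatriz predeceased; the 2/5 allotted to Beatriz's branch passes to Beatriz's issue by representation.
The 2/5 is divided into 2 equal shares of 1/5 among Mateo, Octavio.
Mateo is living and takes 1/5.
Octavio is living and takes 1/5.
Ines is living and takes 2/5.
Ramiro predeceased; the 1/5 allotted to Ramiro's branch passes to Ramiro's issue by representation.
The 1/5 is divided into 3 equal shares of 1/15 among Fernando, Elena, Graciela.
Fernando is living and takes 1/15.
Elena is living and takes 1/15.
Graciela is living and takes 1/15.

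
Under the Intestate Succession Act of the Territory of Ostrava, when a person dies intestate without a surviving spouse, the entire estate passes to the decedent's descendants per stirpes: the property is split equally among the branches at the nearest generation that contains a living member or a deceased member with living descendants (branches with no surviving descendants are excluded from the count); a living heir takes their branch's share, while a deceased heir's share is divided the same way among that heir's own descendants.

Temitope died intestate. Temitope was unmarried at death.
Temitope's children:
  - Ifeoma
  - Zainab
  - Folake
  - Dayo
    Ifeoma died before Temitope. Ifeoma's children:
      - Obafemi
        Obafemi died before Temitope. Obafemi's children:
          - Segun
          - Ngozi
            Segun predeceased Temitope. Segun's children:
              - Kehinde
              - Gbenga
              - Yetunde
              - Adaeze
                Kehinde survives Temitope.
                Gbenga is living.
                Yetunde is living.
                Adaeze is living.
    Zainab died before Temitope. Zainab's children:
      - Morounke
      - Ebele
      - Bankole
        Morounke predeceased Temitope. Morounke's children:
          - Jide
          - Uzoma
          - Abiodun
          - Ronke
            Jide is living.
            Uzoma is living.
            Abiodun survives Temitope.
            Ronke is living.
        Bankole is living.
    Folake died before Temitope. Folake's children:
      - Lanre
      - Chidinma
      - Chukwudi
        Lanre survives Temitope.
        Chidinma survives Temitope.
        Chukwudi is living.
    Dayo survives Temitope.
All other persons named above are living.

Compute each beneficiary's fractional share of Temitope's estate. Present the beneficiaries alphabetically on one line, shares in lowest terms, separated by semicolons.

Abiodun 1/48; Adaeze 1/32; Bankole 1/12; Chidinma 1/12; Chukwudi 1/12; Dayo 1/4; Ebele 1/12; Gbenga 1/32; Jide 1/48; Kehinde 1/32; Lanre 1/12; Ngozi 1/8; Ronke 1/48; Uzoma 1/48; Yetunde 1/32

There is no surviving spouse, so the entire estate passes to Temitope's descendants per stirpes.
The estate is divided into 4 equal shares of 1/4 among Ifeoma, Zainab, Folake, Dayo.
Ifeoma predeceased; the 1/4 allotted to Ifeoma's branch passes to Ifeoma's issue by representation.
Obafemi's line is the sole branch at this level, so the full 1/4 passes to Obafemi's issue by representation.
The 1/4 is divided into 2 equal shares of 1/8 among Segun, Ngozi.
Segun predeceased; the 1/8 allotted to Segun's branch passes to Segun's issue by representation.
The 1/8 is divided into 4 equal shares of 1/32 among Kehinde, Gbenga, Yetunde, Adaeze.
Kehinde is living and takes 1/32.
Gbenga is living and takes 1/32.
Yetunde is living and takes 1/32.
Adaeze is living and takes 1/32.
Ngozi is living and takes 1/8.
Zainab predeceased; the 1/4 allotted to Zainab's branch passes to Zainab's issue by representation.
The 1/4 is divided into 3 equal shares of 1/12 among Morounke, Ebele, Bankole.
Morounke predeceased; the 1/12 allotted to Morounke's branch passes to Morounke's issue by representation.
The 1/12 is divided into 4 equal shares of 1/48 among Jide, Uzoma, Abiodun, Ronke.
Jide is living and takes 1/48.
Uzoma is living and takes 1/48.
Abiodun is living and takes 1/48.
Ronke is living and takes 1/48.
Ebele is living and takes 1/12.
Bankole is living and takes 1/12.
Folake predeceased; the 1/4 allotted to Folake's branch passes to Folake's issue by representation.
The 1/4 is divided into 3 equal shares of 1/12 among Lanre, Chidinma, Chukwudi.
Lanre is living and takes 1/12.
Chidinma is living and takes 1/12.
Chukwudi is living and takes 1/12.
Dayo is living and takes 1/4.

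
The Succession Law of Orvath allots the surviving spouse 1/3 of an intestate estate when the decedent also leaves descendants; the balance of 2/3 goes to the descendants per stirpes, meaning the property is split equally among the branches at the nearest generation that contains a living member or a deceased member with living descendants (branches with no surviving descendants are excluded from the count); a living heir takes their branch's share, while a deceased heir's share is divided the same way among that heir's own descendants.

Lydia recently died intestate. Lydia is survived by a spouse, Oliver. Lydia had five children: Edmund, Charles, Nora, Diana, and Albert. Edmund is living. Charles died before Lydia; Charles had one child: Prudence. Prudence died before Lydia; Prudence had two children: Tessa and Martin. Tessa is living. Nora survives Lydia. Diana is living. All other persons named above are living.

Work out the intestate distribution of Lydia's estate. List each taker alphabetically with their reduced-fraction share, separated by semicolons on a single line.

Oliver, as surviving spouse, takes 1/3.
The remaining 2/3 passes to Lydia's descendants per stirpes.
The 2/3 is divided into 5 equal shares of 2/15 among Edmund, Charles, Nora, Diana, Albert.
Edmund is living and takes 2/15.
Charles predeceased; the 2/15 allotted to Charles's branch passes to Charles's issue by representation.
Prudence's line is the sole branch at this level, so the full 2/15 passes to Prudence's issue by representation.
The 2/15 is divided into 2 equal shares of 1/15 among Tessa, Martin.
Tessa is living and takes 1/15.
Martin is living and takes 1/15.
Nora is living and takes 2/15.
Diana is living and takes 2/15.
Albert is living and takes 2/15.

Albert 2/15; Diana 2/15; Edmund 2/15; Martin 1/15; Nora 2/15; Oliver 1/3; Tessa 1/15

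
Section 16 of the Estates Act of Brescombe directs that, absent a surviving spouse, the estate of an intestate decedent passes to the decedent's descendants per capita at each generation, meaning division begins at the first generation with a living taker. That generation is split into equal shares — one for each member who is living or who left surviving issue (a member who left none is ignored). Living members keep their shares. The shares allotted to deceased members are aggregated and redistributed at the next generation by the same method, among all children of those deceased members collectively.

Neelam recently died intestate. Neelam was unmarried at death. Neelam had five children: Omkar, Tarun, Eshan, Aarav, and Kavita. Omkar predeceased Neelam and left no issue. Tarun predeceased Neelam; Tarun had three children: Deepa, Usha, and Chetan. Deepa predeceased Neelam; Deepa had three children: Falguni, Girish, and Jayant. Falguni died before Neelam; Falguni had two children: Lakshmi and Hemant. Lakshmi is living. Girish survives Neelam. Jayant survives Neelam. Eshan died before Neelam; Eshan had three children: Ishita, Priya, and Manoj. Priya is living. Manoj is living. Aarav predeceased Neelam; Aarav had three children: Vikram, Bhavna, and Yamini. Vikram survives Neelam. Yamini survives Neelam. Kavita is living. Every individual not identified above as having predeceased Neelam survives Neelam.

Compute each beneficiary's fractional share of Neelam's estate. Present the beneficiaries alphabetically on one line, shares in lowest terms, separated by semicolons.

There is no surviving spouse, so the entire estate passes to Neelam's descendants per capita at each generation.
At generation 1 (Tarun, Eshan, Aarav, Kavita) there are 4 shares of (1)/4 = 1/4 each.
Living: Kavita — each takes 1/4.
Deceased: Tarun, Eshan, and Aarav. Their combined 3/4 is pooled and carried to generation 2.
At generation 2 (Deepa, Usha, Chetan, Ishita, Priya, Manoj, Vikram, Bhavna, Yamini) there are 9 shares of (3/4)/9 = 1/12 each.
Living: Usha, Chetan, Ishita, Priya, Manoj, Vikram, Bhavna, and Yamini — each takes 1/12.
Deceased: Deepa. That 1/12 share is carried to generation 3.
At generation 3 (Falguni, Girish, Jayant) there are 3 shares of (1/12)/3 = 1/36 each.
Living: Girish and Jayant — each takes 1/36.
Deceased: Falguni. That 1/36 share is carried to generation 4.
At generation 4 (Lakshmi, Hemant) there are 2 shares of (1/36)/2 = 1/72 each.
Living: Lakshmi and Hemant — each takes 1/72.

Bhavna 1/12; Chetan 1/12; Girish 1/36; Hemant 1/72; Ishita 1/12; Jayant 1/36; Kavita 1/4; Lakshmi 1/72; Manoj 1/12; Priya 1/12; Usha 1/12; Vikram 1/12; Yamini 1/12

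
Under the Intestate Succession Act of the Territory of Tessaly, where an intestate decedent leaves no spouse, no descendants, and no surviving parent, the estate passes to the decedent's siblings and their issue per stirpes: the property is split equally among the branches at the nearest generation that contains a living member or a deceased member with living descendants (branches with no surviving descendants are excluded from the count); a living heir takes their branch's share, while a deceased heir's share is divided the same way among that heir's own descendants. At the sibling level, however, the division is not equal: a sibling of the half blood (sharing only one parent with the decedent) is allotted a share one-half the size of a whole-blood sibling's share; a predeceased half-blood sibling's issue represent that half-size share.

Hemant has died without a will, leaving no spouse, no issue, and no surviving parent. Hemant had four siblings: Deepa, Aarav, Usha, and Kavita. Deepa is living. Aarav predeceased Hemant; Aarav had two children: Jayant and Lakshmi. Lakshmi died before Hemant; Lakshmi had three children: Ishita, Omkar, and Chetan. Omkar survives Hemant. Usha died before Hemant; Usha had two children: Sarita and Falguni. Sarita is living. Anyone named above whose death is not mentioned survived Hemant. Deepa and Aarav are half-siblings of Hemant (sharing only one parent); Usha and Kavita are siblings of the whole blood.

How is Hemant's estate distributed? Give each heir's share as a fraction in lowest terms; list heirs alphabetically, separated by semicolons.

Chetan 1/36; Deepa 1/6; Falguni 1/6; Ishita 1/36; Jayant 1/12; Kavita 1/3; Omkar 1/36; Sarita 1/6

No spouse, descendants, or parent survives, so the estate passes to Hemant's siblings per stirpes.
Half-blood siblings count for one-half the weight of whole-blood siblings at the initial division.
Dividing 1 in proportion to weights (total weight 3): Deepa (weight 1/2) → 1/6; Aarav (weight 1/2) → 1/6; Usha (weight 1) → 1/3; Kavita (weight 1) → 1/3.
Deepa is living and takes 1/6.
Aarav predeceased; the 1/6 allotted to Aarav's branch passes to Aarav's issue by representation.
The 1/6 is divided into 2 equal shares of 1/12 among Jayant, Lakshmi.
Jayant is living and takes 1/12.
Lakshmi predeceased; the 1/12 allotted to Lakshmi's branch passes to Lakshmi's issue by representation.
The 1/12 is divided into 3 equal shares of 1/36 among Ishita, Omkar, Chetan.
Ishita is living and takes 1/36.
Omkar is living and takes 1/36.
Chetan is living and takes 1/36.
Usha predeceased; the 1/3 allotted to Usha's branch passes to Usha's issue by representation.
The 1/3 is divided into 2 equal shares of 1/6 among Sarita, Falguni.
Sarita is living and takes 1/6.
Falguni is living and takes 1/6.
Kavita is living and takes 1/3.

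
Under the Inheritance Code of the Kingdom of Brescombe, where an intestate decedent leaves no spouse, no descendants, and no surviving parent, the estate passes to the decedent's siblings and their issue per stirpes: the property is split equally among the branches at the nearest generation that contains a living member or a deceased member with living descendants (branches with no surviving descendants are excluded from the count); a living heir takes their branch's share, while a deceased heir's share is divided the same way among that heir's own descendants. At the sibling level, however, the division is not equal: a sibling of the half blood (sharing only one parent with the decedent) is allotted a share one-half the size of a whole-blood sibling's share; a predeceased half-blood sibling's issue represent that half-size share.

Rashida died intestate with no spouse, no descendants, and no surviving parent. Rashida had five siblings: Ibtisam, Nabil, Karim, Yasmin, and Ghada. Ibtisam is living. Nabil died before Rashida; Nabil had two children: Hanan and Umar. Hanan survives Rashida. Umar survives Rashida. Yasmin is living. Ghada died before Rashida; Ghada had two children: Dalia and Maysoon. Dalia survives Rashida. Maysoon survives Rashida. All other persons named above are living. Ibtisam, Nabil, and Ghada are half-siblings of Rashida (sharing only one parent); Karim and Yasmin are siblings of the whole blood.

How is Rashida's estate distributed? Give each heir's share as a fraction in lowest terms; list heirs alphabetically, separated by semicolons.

No spouse, descendants, or parent survives, so the estate passes to Rashida's siblings per stirpes.
Half-blood siblings count for one-half the weight of whole-blood siblings at the initial division.
Dividing 1 in proportion to weights (total weight 7/2): Ibtisam (weight 1/2) → 1/7; Nabil (weight 1/2) → 1/7; Karim (weight 1) → 2/7; Yasmin (weight 1) → 2/7; Ghada (weight 1/2) → 1/7.
Ibtisam is living and takes 1/7.
Nabil predeceased; the 1/7 allotted to Nabil's branch passes to Nabil's issue by representation.
The 1/7 is divided into 2 equal shares of 1/14 among Hanan, Umar.
Hanan is living and takes 1/14.
Umar is living and takes 1/14.
Karim is living and takes 2/7.
Yasmin is living and takes 2/7.
Ghada predeceased; the 1/7 allotted to Ghada's branch passes to Ghada's issue by representation.
The 1/7 is divided into 2 equal shares of 1/14 among Dalia, Maysoon.
Dalia is living and takes 1/14.
Maysoon is living and takes 1/14.

Dalia 1/14; Hanan 1/14; Ibtisam 1/7; Karim 2/7; Maysoon 1/14; Umar 1/14; Yasmin 2/7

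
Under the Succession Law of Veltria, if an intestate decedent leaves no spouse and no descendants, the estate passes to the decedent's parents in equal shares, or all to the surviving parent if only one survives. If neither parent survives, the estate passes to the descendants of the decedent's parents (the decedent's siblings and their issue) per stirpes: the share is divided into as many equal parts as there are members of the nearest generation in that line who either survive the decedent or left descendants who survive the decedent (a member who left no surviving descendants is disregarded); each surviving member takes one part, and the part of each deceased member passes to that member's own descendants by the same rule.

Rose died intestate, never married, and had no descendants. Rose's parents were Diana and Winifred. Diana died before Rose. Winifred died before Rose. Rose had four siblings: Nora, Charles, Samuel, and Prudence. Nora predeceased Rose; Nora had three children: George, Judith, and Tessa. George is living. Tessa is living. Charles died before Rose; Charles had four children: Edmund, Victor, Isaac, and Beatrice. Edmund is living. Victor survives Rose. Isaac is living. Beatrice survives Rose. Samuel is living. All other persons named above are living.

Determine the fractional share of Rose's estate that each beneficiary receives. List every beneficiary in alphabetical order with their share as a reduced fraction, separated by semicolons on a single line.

Neither parent survives and there are no descendants, so the estate passes to Rose's siblings and their issue per stirpes.
The estate is divided into 4 equal shares of 1/4 among Nora, Charles, Samuel, Prudence.
Nora predeceased; the 1/4 allotted to Nora's branch passes to Nora's issue by representation.
The 1/4 is divided into 3 equal shares of 1/12 among George, Judith, Tessa.
George is living and takes 1/12.
Judith is living and takes 1/12.
Tessa is living and takes 1/12.
Charles predeceased; the 1/4 allotted to Charles's branch passes to Charles's issue by representation.
The 1/4 is divided into 4 equal shares of 1/16 among Edmund, Victor, Isaac, Beatrice.
Edmund is living and takes 1/16.
Victor is living and takes 1/16.
Isaac is living and takes 1/16.
Beatrice is living and takes 1/16.
Samuel is living and takes 1/4.
Prudence is living and takes 1/4.

Beatrice 1/16; Edmund 1/16; George 1/12; Isaac 1/16; Judith 1/12; Prudence 1/4; Samuel 1/4; Tessa 1/12; Victor 1/16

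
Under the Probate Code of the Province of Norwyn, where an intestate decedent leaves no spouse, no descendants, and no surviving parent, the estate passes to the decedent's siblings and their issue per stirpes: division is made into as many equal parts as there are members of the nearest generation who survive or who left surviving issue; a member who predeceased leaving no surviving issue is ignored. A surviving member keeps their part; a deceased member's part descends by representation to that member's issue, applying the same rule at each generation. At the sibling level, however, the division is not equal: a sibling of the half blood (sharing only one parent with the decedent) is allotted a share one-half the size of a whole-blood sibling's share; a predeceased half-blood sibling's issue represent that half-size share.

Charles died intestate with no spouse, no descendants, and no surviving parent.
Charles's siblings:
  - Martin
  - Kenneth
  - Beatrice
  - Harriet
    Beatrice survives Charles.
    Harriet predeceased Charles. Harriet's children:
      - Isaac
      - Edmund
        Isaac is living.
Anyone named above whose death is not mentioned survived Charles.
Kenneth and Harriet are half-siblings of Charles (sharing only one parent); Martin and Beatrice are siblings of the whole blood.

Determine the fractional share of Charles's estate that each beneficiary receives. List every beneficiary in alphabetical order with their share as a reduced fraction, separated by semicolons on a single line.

Beatrice 1/3; Edmund 1/12; Isaac 1/12; Kenneth 1/6; Martin 1/3

No spouse, descendants, or parent survives, so the estate passes to Charles's siblings per stirpes.
Half-blood siblings count for one-half the weight of whole-blood siblings at the initial division.
Dividing 1 in proportion to weights (total weight 3): Martin (weight 1) → 1/3; Kenneth (weight 1/2) → 1/6; Beatrice (weight 1) → 1/3; Harriet (weight 1/2) → 1/6.
Martin is living and takes 1/3.
Kenneth is living and takes 1/6.
Beatrice is living and takes 1/3.
Harriet predeceased; the 1/6 allotted to Harriet's branch passes to Harriet's issue by representation.
The 1/6 is divided into 2 equal shares of 1/12 among Isaac, Edmund.
Isaac is living and takes 1/12.
Edmund is living and takes 1/12.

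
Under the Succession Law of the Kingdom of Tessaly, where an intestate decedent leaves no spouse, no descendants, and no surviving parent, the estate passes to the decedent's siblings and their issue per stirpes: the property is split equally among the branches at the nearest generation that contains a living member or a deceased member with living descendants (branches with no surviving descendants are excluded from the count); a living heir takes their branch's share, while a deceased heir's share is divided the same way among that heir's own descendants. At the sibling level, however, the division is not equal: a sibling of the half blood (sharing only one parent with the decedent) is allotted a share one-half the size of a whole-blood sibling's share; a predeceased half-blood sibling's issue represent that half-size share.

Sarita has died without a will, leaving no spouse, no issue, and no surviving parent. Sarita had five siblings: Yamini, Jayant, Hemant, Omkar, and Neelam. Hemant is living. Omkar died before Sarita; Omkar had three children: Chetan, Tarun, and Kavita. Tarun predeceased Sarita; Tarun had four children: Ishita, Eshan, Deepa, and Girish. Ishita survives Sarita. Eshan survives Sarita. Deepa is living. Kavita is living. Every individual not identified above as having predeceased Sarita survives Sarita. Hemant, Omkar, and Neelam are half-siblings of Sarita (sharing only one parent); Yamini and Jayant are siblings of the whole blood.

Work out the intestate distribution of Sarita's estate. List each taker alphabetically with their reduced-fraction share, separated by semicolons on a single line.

No spouse, descendants, or parent survives, so the estate passes to Sarita's siblings per stirpes.
Half-blood siblings count for one-half the weight of whole-blood siblings at the initial division.
Dividing 1 in proportion to weights (total weight 7/2): Yamini (weight 1) → 2/7; Jayant (weight 1) → 2/7; Hemant (weight 1/2) → 1/7; Omkar (weight 1/2) → 1/7; Neelam (weight 1/2) → 1/7.
Yamini is living and takes 2/7.
Jayant is living and takes 2/7.
Hemant is living and takes 1/7.
Omkar predeceased; the 1/7 allotted to Omkar's branch passes to Omkar's issue by representation.
The 1/7 is divided into 3 equal shares of 1/21 among Chetan, Tarun, Kavita.
Chetan is living and takes 1/21.
Tarun predeceased; the 1/21 allotted to Tarun's branch passes to Tarun's issue by representation.
The 1/21 is divided into 4 equal shares of 1/84 among Ishita, Eshan, Deepa, Girish.
Ishita is living and takes 1/84.
Eshan is living and takes 1/84.
Deepa is living and takes 1/84.
Girish is living and takes 1/84.
Kavita is living and takes 1/21.
Neelam is living and takes 1/7.

Chetan 1/21; Deepa 1/84; Eshan 1/84; Girish 1/84; Hemant 1/7; Ishita 1/84; Jayant 2/7; Kavita 1/21; Neelam 1/7; Yamini 2/7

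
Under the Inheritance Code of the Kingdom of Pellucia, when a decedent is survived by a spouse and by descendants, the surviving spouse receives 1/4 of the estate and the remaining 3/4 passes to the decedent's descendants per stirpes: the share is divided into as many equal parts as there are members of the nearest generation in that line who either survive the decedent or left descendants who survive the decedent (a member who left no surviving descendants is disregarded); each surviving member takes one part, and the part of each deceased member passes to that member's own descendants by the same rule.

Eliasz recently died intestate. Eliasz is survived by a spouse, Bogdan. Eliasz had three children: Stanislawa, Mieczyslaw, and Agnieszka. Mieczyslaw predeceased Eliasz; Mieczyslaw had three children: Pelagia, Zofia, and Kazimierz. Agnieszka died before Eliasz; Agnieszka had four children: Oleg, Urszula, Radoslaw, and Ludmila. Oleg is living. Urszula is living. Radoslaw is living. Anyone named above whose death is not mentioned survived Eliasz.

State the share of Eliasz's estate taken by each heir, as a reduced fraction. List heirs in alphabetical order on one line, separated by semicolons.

Bogdan 1/4; Kazimierz 1/12; Ludmila 1/16; Oleg 1/16; Pelagia 1/12; Radoslaw 1/16; Stanislawa 1/4; Urszula 1/16; Zofia 1/12

Bogdan, as surviving spouse, takes 1/4.
The remaining 3/4 passes to Eliasz's descendants per stirpes.
The 3/4 is divided into 3 equal shares of 1/4 among Stanislawa, Mieczyslaw, Agnieszka.
Stanislawa is living and takes 1/4.
Mieczyslaw predeceased; the 1/4 allotted to Mieczyslaw's branch passes to Mieczyslaw's issue by representation.
The 1/4 is divided into 3 equal shares of 1/12 among Pelagia, Zofia, Kazimierz.
Pelagia is living and takes 1/12.
Zofia is living and takes 1/12.
Kazimierz is living and takes 1/12.
Agnieszka predeceased; the 1/4 allotted to Agnieszka's branch passes to Agnieszka's issue by representation.
The 1/4 is divided into 4 equal shares of 1/16 among Oleg, Urszula, Radoslaw, Ludmila.
Oleg is living and takes 1/16.
Urszula is living and takes 1/16.
Radoslaw is living and takes 1/16.
Ludmila is living and takes 1/16.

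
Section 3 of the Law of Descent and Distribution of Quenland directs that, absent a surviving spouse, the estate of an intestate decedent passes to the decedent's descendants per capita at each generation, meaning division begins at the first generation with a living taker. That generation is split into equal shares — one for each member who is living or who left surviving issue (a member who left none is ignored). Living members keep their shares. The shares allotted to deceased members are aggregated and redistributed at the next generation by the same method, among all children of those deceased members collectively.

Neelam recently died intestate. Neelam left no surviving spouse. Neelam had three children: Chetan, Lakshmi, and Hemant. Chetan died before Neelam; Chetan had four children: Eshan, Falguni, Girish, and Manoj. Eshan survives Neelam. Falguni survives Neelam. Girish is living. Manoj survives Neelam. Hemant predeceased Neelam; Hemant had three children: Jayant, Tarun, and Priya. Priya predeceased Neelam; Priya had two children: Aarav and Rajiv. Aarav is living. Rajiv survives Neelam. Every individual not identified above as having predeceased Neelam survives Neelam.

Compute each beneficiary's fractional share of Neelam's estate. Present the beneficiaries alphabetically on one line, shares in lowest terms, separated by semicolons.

Aarav 1/21; Eshan 2/21; Falguni 2/21; Girish 2/21; Jayant 2/21; Lakshmi 1/3; Manoj 2/21; Rajiv 1/21; Tarun 2/21

There is no surviving spouse, so the entire estate passes to Neelam's descendants per capita at each generation.
At generation 1 (Chetan, Lakshmi, Hemant) there are 3 shares of (1)/3 = 1/3 each.
Living: Lakshmi — each takes 1/3.
Deceased: Chetan and Hemant. Their combined 2/3 is pooled and carried to generation 2.
At generation 2 (Eshan, Falguni, Girish, Manoj, Jayant, Tarun, Priya) there are 7 shares of (2/3)/7 = 2/21 each.
Living: Eshan, Falguni, Girish, Manoj, Jayant, and Tarun — each takes 2/21.
Deceased: Priya. That 2/21 share is carried to generation 3.
At generation 3 (Aarav, Rajiv) there are 2 shares of (2/21)/2 = 1/21 each.
Living: Aarav and Rajiv — each takes 1/21.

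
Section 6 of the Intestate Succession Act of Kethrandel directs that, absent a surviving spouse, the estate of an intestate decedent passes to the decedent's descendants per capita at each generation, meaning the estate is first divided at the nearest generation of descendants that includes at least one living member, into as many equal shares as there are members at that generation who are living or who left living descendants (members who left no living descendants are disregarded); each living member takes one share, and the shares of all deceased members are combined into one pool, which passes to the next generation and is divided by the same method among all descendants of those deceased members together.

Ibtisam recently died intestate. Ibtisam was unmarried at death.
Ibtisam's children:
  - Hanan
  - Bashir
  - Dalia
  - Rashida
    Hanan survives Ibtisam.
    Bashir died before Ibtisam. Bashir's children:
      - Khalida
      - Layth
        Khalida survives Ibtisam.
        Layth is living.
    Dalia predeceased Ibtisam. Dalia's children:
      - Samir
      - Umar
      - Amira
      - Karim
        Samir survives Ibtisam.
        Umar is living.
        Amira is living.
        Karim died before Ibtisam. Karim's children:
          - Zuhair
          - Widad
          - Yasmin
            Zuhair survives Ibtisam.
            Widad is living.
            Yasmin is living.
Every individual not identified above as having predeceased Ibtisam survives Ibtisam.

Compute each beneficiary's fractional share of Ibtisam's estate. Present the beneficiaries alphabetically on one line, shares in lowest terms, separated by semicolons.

Amira 1/12; Hanan 1/4; Khalida 1/12; Layth 1/12; Rashida 1/4; Samir 1/12; Umar 1/12; Widad 1/36; Yasmin 1/36; Zuhair 1/36

There is no surviving spouse, so the entire estate passes to Ibtisam's descendants per capita at each generation.
At generation 1 (Hanan, Bashir, Dalia, Rashida) there are 4 shares of (1)/4 = 1/4 each.
Living: Hanan and Rashida — each takes 1/4.
Deceased: Bashir and Dalia. Their combined 1/2 is pooled and carried to generation 2.
At generation 2 (Khalida, Layth, Samir, Umar, Amira, Karim) there are 6 shares of (1/2)/6 = 1/12 each.
Living: Khalida, Layth, Samir, Umar, and Amira — each takes 1/12.
Deceased: Karim. That 1/12 share is carried to generation 3.
At generation 3 (Zuhair, Widad, Yasmin) there are 3 shares of (1/12)/3 = 1/36 each.
Living: Zuhair, Widad, and Yasmin — each takes 1/36.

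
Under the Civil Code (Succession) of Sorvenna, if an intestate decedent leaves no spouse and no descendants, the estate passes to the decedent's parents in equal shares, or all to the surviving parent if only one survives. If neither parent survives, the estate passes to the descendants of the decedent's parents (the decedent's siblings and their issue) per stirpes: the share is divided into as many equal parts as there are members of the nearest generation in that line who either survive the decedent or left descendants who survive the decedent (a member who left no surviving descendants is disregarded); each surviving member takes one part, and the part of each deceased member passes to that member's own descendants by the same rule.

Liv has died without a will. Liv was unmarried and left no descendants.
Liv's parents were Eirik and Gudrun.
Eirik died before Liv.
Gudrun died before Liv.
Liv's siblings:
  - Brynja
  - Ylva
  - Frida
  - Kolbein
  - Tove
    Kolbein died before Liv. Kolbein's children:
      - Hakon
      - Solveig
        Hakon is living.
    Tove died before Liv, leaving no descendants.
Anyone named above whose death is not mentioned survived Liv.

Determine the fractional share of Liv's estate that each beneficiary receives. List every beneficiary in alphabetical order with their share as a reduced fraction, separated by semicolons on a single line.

Brynja 1/4; Frida 1/4; Hakon 1/8; Solveig 1/8; Ylva 1/4

Neither parent survives and there are no descendants, so the estate passes to Liv's siblings and their issue per stirpes.
Tove left no surviving issue, so that branch lapses and is disregarded.
The estate is divided into 4 equal shares of 1/4 among Brynja, Ylva, Frida, Kolbein.
Brynja is living and takes 1/4.
Ylva is living and takes 1/4.
Frida is living and takes 1/4.
Kolbein predeceased; the 1/4 allotted to Kolbein's branch passes to Kolbein's issue by representation.
The 1/4 is divided into 2 equal shares of 1/8 among Hakon, Solveig.
Hakon is living and takes 1/8.
Solveig is living and takes 1/8.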